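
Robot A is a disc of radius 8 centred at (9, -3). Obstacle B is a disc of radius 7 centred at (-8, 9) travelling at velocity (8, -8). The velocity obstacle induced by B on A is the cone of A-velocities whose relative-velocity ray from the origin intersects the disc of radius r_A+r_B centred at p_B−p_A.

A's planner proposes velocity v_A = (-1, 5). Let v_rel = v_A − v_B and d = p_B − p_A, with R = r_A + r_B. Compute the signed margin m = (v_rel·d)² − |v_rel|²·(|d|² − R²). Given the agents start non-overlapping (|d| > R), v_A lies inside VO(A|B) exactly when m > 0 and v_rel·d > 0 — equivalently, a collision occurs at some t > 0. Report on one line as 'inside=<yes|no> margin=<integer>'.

d = (-17, 12),  |d|² = 433;  R = 8+7 = 15,  c = 433−15² = 208
v_rel = (-9, 13),  |v_rel|² = 250;  v_rel·d = (-9)·(-17) + (13)·(12) = 309
250·t² − 618·t + 208 = 0  ⇒  m = 309² − 250·208 = 43481
m = 43481 > 0,  v_rel·d = 309 > 0  ⇒  inside

inside=yes margin=43481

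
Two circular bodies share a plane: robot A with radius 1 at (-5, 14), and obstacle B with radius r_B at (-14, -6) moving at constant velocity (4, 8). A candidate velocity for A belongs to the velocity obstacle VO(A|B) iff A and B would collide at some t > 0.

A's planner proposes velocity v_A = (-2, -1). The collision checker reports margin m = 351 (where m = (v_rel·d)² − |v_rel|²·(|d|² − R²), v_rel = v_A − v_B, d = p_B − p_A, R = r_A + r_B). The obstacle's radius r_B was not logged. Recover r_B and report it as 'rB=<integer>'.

m = 351
d = (-9, -20);  v_rel = (-6, -9),  |v_rel|² = 117
v_rel×d = (-6)·(-20) − (-9)·(-9) = 39
since m = R²·117 − 39²:  R² = (1521 + 351) / 117 = 16
R = √16 = 4  ⇒  r_B = 4 − 1 = 3

rB=3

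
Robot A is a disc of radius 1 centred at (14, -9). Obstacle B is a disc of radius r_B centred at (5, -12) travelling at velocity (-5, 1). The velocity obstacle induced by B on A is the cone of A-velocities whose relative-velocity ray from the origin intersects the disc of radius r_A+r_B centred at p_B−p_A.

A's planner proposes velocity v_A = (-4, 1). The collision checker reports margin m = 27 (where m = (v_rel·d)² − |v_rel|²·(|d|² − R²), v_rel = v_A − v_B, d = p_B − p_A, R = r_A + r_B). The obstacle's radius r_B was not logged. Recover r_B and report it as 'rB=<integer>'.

m = 27
d = (-9, -3);  v_rel = (1, 0),  |v_rel|² = 1
v_rel×d = (1)·(-3) − (0)·(-9) = -3
since m = R²·1 − (-3)²:  R² = (9 + 27) / 1 = 36
R = √36 = 6  ⇒  r_B = 6 − 1 = 5

rB=5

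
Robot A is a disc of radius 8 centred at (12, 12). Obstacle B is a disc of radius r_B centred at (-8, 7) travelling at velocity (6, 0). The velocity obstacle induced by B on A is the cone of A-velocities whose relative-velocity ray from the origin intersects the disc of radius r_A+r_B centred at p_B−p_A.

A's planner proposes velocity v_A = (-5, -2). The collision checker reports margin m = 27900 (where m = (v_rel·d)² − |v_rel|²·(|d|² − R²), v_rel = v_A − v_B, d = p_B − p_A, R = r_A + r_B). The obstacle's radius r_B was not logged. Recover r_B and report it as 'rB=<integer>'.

m = 27900
d = (-20, -5);  v_rel = (-11, -2),  |v_rel|² = 125
v_rel×d = (-11)·(-5) − (-2)·(-20) = 15
since m = R²·125 − 15²:  R² = (225 + 27900) / 125 = 225
R = √225 = 15  ⇒  r_B = 15 − 8 = 7

rB=7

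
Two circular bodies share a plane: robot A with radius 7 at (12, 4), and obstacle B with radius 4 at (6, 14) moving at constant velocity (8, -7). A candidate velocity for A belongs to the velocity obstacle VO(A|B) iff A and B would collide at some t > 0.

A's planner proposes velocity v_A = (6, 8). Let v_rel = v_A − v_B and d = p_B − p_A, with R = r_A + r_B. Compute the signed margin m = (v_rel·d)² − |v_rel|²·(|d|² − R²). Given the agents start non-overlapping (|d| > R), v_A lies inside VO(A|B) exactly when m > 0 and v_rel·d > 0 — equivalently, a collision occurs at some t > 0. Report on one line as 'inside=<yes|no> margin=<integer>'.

d = (-6, 10),  |d|² = 136;  R = 7+4 = 11,  c = 136−11² = 15
v_rel = (-2, 15),  |v_rel|² = 229;  v_rel·d = (-2)·(-6) + (15)·(10) = 162
229·t² − 324·t + 15 = 0  ⇒  m = 162² − 229·15 = 22809
m = 22809 > 0,  v_rel·d = 162 > 0  ⇒  inside

inside=yes margin=22809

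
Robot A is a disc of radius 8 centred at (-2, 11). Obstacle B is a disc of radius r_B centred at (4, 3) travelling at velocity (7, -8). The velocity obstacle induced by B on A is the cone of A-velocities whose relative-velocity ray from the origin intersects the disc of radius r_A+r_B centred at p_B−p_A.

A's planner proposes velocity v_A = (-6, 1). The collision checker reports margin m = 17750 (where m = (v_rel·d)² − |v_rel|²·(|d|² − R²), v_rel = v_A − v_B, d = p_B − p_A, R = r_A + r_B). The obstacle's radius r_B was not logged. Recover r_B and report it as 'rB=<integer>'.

m = 17750
d = (6, -8);  v_rel = (-13, 9),  |v_rel|² = 250
v_rel×d = (-13)·(-8) − (9)·(6) = 50
since m = R²·250 − 50²:  R² = (2500 + 17750) / 250 = 81
R = √81 = 9  ⇒  r_B = 9 − 8 = 1

rB=1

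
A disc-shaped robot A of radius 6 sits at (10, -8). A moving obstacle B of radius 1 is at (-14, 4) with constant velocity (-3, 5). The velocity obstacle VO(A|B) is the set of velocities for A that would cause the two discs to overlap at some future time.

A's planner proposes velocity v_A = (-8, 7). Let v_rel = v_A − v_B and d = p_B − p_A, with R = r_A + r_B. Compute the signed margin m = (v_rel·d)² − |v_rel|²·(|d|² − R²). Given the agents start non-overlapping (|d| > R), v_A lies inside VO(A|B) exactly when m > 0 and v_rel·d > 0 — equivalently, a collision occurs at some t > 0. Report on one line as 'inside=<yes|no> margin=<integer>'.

d = (-24, 12),  |d|² = 720;  R = 6+1 = 7,  c = 720−7² = 671
v_rel = (-5, 2),  |v_rel|² = 29;  v_rel·d = (-5)·(-24) + (2)·(12) = 144
29·t² − 288·t + 671 = 0  ⇒  m = 144² − 29·671 = 1277
m = 1277 > 0,  v_rel·d = 144 > 0  ⇒  inside

inside=yes margin=1277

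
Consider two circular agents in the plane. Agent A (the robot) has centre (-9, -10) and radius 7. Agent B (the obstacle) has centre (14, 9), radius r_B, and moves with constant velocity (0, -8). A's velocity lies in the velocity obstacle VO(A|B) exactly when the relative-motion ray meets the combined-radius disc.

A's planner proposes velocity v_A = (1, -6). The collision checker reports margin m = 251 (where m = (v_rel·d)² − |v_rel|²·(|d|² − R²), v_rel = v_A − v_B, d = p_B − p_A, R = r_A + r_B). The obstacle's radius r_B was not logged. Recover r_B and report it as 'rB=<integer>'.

m = 251
d = (23, 19);  v_rel = (1, 2),  |v_rel|² = 5
v_rel×d = (1)·(19) − (2)·(23) = -27
since m = R²·5 − (-27)²:  R² = (729 + 251) / 5 = 196
R = √196 = 14  ⇒  r_B = 14 − 7 = 7

rB=7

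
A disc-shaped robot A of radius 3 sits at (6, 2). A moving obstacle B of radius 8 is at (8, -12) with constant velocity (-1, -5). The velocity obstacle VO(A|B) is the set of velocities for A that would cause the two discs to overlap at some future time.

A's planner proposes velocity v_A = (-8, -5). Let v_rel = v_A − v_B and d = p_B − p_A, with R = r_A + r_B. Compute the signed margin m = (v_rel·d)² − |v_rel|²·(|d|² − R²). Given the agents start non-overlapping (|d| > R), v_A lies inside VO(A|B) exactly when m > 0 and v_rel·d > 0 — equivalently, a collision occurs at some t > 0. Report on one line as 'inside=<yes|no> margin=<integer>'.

d = (2, -14),  |d|² = 200;  R = 3+8 = 11,  c = 200−11² = 79
v_rel = (-7, 0),  |v_rel|² = 49;  v_rel·d = (-7)·(2) + (0)·(-14) = -14
49·t² + 28·t + 79 = 0  ⇒  m = (-14)² − 49·79 = -3675
m = -3675 < 0,  v_rel·d = -14 < 0  ⇒  outside

inside=no margin=-3675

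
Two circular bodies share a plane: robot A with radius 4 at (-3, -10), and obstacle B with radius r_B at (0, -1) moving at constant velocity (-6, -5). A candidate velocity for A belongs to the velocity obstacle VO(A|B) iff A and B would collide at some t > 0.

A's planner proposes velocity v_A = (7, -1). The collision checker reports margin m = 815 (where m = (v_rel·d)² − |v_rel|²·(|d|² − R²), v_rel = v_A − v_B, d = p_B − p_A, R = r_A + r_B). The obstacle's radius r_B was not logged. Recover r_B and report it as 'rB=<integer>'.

m = 815
d = (3, 9);  v_rel = (13, 4),  |v_rel|² = 185
v_rel×d = (13)·(9) − (4)·(3) = 105
since m = R²·185 − 105²:  R² = (11025 + 815) / 185 = 64
R = √64 = 8  ⇒  r_B = 8 − 4 = 4

rB=4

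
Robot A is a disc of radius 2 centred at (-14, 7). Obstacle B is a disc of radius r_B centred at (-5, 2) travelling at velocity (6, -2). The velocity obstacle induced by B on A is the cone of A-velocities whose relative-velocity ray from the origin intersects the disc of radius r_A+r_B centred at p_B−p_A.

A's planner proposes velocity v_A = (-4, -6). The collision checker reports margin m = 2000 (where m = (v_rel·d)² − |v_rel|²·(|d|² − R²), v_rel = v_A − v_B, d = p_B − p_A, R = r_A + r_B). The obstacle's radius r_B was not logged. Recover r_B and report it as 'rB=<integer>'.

m = 2000
d = (9, -5);  v_rel = (-10, -4),  |v_rel|² = 116
v_rel×d = (-10)·(-5) − (-4)·(9) = 86
since m = R²·116 − 86²:  R² = (7396 + 2000) / 116 = 81
R = √81 = 9  ⇒  r_B = 9 − 2 = 7

rB=7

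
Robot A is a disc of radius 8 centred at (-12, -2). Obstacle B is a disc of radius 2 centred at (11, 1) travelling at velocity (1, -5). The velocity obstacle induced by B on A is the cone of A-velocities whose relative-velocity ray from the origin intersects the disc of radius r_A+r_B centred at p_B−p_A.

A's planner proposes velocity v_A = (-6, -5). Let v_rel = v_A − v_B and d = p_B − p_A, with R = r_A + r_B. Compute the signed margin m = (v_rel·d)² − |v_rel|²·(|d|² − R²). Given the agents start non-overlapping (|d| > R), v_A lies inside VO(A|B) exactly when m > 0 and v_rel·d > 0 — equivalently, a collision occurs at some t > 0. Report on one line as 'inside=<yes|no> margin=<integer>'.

d = (23, 3),  |d|² = 538;  R = 8+2 = 10,  c = 538−10² = 438
v_rel = (-7, 0),  |v_rel|² = 49;  v_rel·d = (-7)·(23) + (0)·(3) = -161
49·t² + 322·t + 438 = 0  ⇒  m = (-161)² − 49·438 = 4459
m = 4459 > 0,  v_rel·d = -161 < 0  ⇒  outside

inside=no margin=4459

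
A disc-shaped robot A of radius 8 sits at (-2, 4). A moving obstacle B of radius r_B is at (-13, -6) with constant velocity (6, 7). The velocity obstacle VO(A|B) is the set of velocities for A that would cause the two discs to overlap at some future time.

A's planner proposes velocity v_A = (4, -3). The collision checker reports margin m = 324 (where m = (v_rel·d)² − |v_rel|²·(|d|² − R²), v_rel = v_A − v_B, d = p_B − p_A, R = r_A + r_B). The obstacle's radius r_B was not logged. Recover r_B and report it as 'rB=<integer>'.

m = 324
d = (-11, -10);  v_rel = (-2, -10),  |v_rel|² = 104
v_rel×d = (-2)·(-10) − (-10)·(-11) = -90
since m = R²·104 − (-90)²:  R² = (8100 + 324) / 104 = 81
R = √81 = 9  ⇒  r_B = 9 − 8 = 1

rB=1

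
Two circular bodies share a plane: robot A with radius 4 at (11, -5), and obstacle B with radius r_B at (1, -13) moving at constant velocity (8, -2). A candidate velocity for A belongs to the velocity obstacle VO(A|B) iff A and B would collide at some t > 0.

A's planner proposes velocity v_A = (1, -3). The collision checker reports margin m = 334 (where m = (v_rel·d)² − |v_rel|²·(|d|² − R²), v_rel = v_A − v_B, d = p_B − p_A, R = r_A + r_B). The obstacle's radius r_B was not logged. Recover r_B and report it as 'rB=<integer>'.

m = 334
d = (-10, -8);  v_rel = (-7, -1),  |v_rel|² = 50
v_rel×d = (-7)·(-8) − (-1)·(-10) = 46
since m = R²·50 − 46²:  R² = (2116 + 334) / 50 = 49
R = √49 = 7  ⇒  r_B = 7 − 4 = 3

rB=3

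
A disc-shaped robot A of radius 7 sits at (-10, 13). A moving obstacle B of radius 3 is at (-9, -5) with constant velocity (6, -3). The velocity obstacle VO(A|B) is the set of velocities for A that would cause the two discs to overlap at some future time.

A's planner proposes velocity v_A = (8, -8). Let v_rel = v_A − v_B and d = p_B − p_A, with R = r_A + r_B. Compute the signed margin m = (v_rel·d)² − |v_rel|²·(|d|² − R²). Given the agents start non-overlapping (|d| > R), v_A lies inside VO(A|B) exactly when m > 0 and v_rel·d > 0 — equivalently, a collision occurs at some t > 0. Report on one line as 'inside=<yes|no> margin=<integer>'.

d = (1, -18),  |d|² = 325;  R = 7+3 = 10,  c = 325−10² = 225
v_rel = (2, -5),  |v_rel|² = 29;  v_rel·d = (2)·(1) + (-5)·(-18) = 92
29·t² − 184·t + 225 = 0  ⇒  m = 92² − 29·225 = 1939
m = 1939 > 0,  v_rel·d = 92 > 0  ⇒  inside

inside=yes margin=1939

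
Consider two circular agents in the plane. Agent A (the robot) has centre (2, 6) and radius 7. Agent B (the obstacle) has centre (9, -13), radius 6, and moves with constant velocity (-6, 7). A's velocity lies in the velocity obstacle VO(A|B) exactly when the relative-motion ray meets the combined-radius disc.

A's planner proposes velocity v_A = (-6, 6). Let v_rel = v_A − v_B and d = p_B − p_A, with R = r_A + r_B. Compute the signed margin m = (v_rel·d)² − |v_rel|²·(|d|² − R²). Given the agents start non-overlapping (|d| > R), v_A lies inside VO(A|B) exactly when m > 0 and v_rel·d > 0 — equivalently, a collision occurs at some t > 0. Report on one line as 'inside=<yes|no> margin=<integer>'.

d = (7, -19),  |d|² = 410;  R = 7+6 = 13,  c = 410−13² = 241
v_rel = (0, -1),  |v_rel|² = 1;  v_rel·d = (0)·(7) + (-1)·(-19) = 19
1·t² − 38·t + 241 = 0  ⇒  m = 19² − 1·241 = 120
m = 120 > 0,  v_rel·d = 19 > 0  ⇒  inside

inside=yes margin=120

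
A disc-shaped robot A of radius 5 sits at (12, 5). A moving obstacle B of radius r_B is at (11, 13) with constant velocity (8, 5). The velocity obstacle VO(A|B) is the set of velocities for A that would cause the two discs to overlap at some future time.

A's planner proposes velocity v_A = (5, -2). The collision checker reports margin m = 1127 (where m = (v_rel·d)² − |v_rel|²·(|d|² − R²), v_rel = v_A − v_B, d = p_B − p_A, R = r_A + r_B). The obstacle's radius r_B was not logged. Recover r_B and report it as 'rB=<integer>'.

m = 1127
d = (-1, 8);  v_rel = (-3, -7),  |v_rel|² = 58
v_rel×d = (-3)·(8) − (-7)·(-1) = -31
since m = R²·58 − (-31)²:  R² = (961 + 1127) / 58 = 36
R = √36 = 6  ⇒  r_B = 6 − 5 = 1

rB=1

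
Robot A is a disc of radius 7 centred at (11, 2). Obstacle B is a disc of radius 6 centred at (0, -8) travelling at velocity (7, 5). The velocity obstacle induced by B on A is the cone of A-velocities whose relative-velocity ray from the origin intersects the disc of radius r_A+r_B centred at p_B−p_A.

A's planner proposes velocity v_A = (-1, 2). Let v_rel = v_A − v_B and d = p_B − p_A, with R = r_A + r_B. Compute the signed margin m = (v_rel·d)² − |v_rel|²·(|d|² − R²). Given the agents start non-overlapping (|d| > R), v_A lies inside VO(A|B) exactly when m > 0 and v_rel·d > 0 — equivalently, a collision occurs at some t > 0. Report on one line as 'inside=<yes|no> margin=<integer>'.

d = (-11, -10),  |d|² = 221;  R = 7+6 = 13,  c = 221−13² = 52
v_rel = (-8, -3),  |v_rel|² = 73;  v_rel·d = (-8)·(-11) + (-3)·(-10) = 118
73·t² − 236·t + 52 = 0  ⇒  m = 118² − 73·52 = 10128
m = 10128 > 0,  v_rel·d = 118 > 0  ⇒  inside

inside=yes margin=10128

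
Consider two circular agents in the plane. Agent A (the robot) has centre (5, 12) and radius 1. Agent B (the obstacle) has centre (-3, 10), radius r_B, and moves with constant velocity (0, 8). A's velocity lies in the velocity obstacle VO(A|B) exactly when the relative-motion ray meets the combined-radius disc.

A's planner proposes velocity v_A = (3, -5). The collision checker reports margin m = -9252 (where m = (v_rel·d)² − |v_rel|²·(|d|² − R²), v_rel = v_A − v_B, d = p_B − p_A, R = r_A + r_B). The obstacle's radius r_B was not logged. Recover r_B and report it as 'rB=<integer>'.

m = -9252
d = (-8, -2);  v_rel = (3, -13),  |v_rel|² = 178
v_rel×d = (3)·(-2) − (-13)·(-8) = -110
since m = R²·178 − (-110)²:  R² = (12100 + -9252) / 178 = 16
R = √16 = 4  ⇒  r_B = 4 − 1 = 3

rB=3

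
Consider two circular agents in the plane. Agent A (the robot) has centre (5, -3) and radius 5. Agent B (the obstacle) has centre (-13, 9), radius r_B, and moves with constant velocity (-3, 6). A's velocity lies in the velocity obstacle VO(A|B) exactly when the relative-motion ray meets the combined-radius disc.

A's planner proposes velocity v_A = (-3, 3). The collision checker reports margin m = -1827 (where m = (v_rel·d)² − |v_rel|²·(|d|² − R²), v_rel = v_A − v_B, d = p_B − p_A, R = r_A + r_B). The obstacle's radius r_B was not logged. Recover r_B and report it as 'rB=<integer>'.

m = -1827
d = (-18, 12);  v_rel = (0, -3),  |v_rel|² = 9
v_rel×d = (0)·(12) − (-3)·(-18) = -54
since m = R²·9 − (-54)²:  R² = (2916 + -1827) / 9 = 121
R = √121 = 11  ⇒  r_B = 11 − 5 = 6

rB=6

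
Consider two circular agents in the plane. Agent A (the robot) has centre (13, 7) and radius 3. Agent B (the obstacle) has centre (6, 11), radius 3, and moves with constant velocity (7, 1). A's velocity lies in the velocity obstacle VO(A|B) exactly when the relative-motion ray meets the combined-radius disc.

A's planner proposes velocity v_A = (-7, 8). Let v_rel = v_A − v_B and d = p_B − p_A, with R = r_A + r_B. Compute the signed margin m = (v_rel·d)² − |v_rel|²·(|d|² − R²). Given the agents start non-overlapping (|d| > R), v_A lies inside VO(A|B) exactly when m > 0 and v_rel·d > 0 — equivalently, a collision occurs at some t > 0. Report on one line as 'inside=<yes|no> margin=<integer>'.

d = (-7, 4),  |d|² = 65;  R = 3+3 = 6,  c = 65−6² = 29
v_rel = (-14, 7),  |v_rel|² = 245;  v_rel·d = (-14)·(-7) + (7)·(4) = 126
245·t² − 252·t + 29 = 0  ⇒  m = 126² − 245·29 = 8771
m = 8771 > 0,  v_rel·d = 126 > 0  ⇒  inside

inside=yes margin=8771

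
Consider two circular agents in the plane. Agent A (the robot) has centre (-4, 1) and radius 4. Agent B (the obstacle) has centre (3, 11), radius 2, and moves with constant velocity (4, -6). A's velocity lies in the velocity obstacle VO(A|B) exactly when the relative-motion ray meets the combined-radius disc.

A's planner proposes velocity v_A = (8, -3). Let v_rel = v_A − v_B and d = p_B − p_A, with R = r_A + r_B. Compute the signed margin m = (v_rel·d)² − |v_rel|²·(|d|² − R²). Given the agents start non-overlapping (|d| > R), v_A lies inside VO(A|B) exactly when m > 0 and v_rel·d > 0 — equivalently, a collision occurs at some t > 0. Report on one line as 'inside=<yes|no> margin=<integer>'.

d = (7, 10),  |d|² = 149;  R = 4+2 = 6,  c = 149−6² = 113
v_rel = (4, 3),  |v_rel|² = 25;  v_rel·d = (4)·(7) + (3)·(10) = 58
25·t² − 116·t + 113 = 0  ⇒  m = 58² − 25·113 = 539
m = 539 > 0,  v_rel·d = 58 > 0  ⇒  inside

inside=yes margin=539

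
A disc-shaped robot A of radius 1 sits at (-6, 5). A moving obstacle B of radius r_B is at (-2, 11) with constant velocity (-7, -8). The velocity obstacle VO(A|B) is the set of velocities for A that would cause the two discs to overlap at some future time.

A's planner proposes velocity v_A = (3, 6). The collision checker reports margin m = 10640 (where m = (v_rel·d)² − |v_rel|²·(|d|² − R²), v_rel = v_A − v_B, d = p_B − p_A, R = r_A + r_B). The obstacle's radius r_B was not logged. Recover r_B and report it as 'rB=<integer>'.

m = 10640
d = (4, 6);  v_rel = (10, 14),  |v_rel|² = 296
v_rel×d = (10)·(6) − (14)·(4) = 4
since m = R²·296 − 4²:  R² = (16 + 10640) / 296 = 36
R = √36 = 6  ⇒  r_B = 6 − 1 = 5

rB=5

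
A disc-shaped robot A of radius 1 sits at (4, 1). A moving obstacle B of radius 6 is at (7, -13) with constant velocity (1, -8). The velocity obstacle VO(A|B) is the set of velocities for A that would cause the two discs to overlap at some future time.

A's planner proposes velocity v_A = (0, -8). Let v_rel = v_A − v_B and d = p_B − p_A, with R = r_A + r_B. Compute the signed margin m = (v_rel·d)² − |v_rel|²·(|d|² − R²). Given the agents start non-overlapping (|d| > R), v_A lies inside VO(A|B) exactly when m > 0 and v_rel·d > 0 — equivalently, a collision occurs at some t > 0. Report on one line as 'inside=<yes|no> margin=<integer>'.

d = (3, -14),  |d|² = 205;  R = 1+6 = 7,  c = 205−7² = 156
v_rel = (-1, 0),  |v_rel|² = 1;  v_rel·d = (-1)·(3) + (0)·(-14) = -3
1·t² + 6·t + 156 = 0  ⇒  m = (-3)² − 1·156 = -147
m = -147 < 0,  v_rel·d = -3 < 0  ⇒  outside

inside=no margin=-147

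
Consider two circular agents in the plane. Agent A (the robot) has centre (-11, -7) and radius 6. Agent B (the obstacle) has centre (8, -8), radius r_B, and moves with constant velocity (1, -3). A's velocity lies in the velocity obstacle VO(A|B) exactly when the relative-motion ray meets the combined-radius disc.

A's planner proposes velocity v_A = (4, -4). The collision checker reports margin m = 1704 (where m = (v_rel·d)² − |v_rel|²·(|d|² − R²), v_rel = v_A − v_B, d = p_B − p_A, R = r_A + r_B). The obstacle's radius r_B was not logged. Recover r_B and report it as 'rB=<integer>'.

m = 1704
d = (19, -1);  v_rel = (3, -1),  |v_rel|² = 10
v_rel×d = (3)·(-1) − (-1)·(19) = 16
since m = R²·10 − 16²:  R² = (256 + 1704) / 10 = 196
R = √196 = 14  ⇒  r_B = 14 − 6 = 8

rB=8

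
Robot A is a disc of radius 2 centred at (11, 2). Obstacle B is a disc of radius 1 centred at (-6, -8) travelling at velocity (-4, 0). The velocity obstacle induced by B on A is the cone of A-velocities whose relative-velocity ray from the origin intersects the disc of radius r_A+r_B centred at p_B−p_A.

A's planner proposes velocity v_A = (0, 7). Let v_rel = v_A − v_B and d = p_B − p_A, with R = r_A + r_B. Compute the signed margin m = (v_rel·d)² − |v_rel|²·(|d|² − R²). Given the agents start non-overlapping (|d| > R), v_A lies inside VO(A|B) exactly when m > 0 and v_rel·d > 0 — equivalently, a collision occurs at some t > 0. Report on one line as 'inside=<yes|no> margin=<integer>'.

d = (-17, -10),  |d|² = 389;  R = 2+1 = 3,  c = 389−3² = 380
v_rel = (4, 7),  |v_rel|² = 65;  v_rel·d = (4)·(-17) + (7)·(-10) = -138
65·t² + 276·t + 380 = 0  ⇒  m = (-138)² − 65·380 = -5656
m = -5656 < 0,  v_rel·d = -138 < 0  ⇒  outside

inside=no margin=-5656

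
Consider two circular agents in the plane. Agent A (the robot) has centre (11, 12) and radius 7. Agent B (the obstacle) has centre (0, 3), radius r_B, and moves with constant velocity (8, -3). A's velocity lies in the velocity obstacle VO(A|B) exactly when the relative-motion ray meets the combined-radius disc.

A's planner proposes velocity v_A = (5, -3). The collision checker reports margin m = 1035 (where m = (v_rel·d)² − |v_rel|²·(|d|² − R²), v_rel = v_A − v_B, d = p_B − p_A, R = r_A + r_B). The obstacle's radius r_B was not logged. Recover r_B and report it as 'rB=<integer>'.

m = 1035
d = (-11, -9);  v_rel = (-3, 0),  |v_rel|² = 9
v_rel×d = (-3)·(-9) − (0)·(-11) = 27
since m = R²·9 − 27²:  R² = (729 + 1035) / 9 = 196
R = √196 = 14  ⇒  r_B = 14 − 7 = 7

rB=7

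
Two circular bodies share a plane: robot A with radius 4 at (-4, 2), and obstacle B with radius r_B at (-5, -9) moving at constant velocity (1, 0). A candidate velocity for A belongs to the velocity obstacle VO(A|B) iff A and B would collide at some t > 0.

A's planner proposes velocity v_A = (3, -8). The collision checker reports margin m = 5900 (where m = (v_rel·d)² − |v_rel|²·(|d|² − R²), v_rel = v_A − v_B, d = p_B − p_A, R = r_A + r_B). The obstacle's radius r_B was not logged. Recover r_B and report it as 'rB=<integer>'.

m = 5900
d = (-1, -11);  v_rel = (2, -8),  |v_rel|² = 68
v_rel×d = (2)·(-11) − (-8)·(-1) = -30
since m = R²·68 − (-30)²:  R² = (900 + 5900) / 68 = 100
R = √100 = 10  ⇒  r_B = 10 − 4 = 6

rB=6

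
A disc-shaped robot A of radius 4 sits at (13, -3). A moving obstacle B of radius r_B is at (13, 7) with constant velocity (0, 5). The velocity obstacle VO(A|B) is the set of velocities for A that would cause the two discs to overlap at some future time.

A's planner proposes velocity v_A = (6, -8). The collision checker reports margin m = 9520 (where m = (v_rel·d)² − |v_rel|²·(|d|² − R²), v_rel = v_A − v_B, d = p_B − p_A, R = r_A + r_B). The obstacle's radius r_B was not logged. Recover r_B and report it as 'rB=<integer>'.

m = 9520
d = (0, 10);  v_rel = (6, -13),  |v_rel|² = 205
v_rel×d = (6)·(10) − (-13)·(0) = 60
since m = R²·205 − 60²:  R² = (3600 + 9520) / 205 = 64
R = √64 = 8  ⇒  r_B = 8 − 4 = 4

rB=4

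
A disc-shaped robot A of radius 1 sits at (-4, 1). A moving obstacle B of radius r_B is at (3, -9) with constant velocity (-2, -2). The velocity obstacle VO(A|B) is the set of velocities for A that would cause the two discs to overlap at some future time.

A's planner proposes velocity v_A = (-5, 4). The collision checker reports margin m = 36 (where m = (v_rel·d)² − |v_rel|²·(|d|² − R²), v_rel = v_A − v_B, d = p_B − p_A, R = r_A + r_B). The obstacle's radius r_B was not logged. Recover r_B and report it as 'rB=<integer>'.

m = 36
d = (7, -10);  v_rel = (-3, 6),  |v_rel|² = 45
v_rel×d = (-3)·(-10) − (6)·(7) = -12
since m = R²·45 − (-12)²:  R² = (144 + 36) / 45 = 4
R = √4 = 2  ⇒  r_B = 2 − 1 = 1

rB=1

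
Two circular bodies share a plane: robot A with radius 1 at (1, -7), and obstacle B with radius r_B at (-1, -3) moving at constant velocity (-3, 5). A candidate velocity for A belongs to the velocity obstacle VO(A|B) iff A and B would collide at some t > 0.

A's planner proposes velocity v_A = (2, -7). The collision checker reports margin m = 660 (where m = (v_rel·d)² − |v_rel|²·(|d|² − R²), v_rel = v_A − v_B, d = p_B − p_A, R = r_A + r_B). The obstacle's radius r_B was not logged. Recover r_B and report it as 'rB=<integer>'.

m = 660
d = (-2, 4);  v_rel = (5, -12),  |v_rel|² = 169
v_rel×d = (5)·(4) − (-12)·(-2) = -4
since m = R²·169 − (-4)²:  R² = (16 + 660) / 169 = 4
R = √4 = 2  ⇒  r_B = 2 − 1 = 1

rB=1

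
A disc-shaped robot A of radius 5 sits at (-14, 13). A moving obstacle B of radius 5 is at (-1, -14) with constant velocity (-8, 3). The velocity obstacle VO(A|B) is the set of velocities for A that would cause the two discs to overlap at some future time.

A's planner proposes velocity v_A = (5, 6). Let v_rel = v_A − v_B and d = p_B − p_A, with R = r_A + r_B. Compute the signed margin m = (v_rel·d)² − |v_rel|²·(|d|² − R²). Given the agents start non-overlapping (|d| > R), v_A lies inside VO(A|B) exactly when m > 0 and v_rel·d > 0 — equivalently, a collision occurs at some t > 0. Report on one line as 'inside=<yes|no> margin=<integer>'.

d = (13, -27),  |d|² = 898;  R = 5+5 = 10,  c = 898−10² = 798
v_rel = (13, 3),  |v_rel|² = 178;  v_rel·d = (13)·(13) + (3)·(-27) = 88
178·t² − 176·t + 798 = 0  ⇒  m = 88² − 178·798 = -134300
m = -134300 < 0,  v_rel·d = 88 > 0  ⇒  outside

inside=no margin=-134300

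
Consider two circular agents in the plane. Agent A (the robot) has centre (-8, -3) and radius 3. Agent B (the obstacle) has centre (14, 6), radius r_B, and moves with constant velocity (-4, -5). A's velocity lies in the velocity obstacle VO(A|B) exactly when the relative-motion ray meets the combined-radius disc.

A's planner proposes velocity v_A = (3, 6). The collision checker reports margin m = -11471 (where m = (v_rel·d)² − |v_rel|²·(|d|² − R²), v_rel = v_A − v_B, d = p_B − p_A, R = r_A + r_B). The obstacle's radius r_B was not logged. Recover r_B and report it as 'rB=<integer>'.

m = -11471
d = (22, 9);  v_rel = (7, 11),  |v_rel|² = 170
v_rel×d = (7)·(9) − (11)·(22) = -179
since m = R²·170 − (-179)²:  R² = (32041 + -11471) / 170 = 121
R = √121 = 11  ⇒  r_B = 11 − 3 = 8

rB=8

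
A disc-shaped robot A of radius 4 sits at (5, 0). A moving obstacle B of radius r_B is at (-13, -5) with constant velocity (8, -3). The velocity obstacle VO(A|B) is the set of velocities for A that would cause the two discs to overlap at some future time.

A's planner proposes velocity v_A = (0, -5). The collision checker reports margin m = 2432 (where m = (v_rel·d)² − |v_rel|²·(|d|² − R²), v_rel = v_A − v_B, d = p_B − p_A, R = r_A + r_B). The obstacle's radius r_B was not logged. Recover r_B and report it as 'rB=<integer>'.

m = 2432
d = (-18, -5);  v_rel = (-8, -2),  |v_rel|² = 68
v_rel×d = (-8)·(-5) − (-2)·(-18) = 4
since m = R²·68 − 4²:  R² = (16 + 2432) / 68 = 36
R = √36 = 6  ⇒  r_B = 6 − 4 = 2

rB=2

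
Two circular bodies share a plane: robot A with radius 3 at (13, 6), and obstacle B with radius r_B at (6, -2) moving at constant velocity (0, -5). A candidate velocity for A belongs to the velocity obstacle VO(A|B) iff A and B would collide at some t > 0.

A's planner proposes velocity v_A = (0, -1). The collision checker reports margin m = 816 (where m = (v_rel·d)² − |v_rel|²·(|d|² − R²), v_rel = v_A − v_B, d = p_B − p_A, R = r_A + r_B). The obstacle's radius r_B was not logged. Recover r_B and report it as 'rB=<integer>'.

m = 816
d = (-7, -8);  v_rel = (0, 4),  |v_rel|² = 16
v_rel×d = (0)·(-8) − (4)·(-7) = 28
since m = R²·16 − 28²:  R² = (784 + 816) / 16 = 100
R = √100 = 10  ⇒  r_B = 10 − 3 = 7

rB=7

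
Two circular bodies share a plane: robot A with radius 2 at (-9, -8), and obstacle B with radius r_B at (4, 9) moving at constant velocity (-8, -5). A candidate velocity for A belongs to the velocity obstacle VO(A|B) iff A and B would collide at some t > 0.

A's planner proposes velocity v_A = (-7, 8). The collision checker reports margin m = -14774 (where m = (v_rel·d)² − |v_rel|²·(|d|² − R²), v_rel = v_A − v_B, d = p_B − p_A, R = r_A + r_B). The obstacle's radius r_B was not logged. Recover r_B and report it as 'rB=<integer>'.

m = -14774
d = (13, 17);  v_rel = (1, 13),  |v_rel|² = 170
v_rel×d = (1)·(17) − (13)·(13) = -152
since m = R²·170 − (-152)²:  R² = (23104 + -14774) / 170 = 49
R = √49 = 7  ⇒  r_B = 7 − 2 = 5

rB=5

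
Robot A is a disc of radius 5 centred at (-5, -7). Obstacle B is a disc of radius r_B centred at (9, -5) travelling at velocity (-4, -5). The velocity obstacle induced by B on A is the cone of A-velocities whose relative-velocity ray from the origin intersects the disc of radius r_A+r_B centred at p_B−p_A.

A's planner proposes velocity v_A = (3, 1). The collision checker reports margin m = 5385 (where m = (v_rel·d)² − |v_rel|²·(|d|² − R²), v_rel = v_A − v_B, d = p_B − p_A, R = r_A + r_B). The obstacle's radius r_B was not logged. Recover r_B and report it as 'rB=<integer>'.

m = 5385
d = (14, 2);  v_rel = (7, 6),  |v_rel|² = 85
v_rel×d = (7)·(2) − (6)·(14) = -70
since m = R²·85 − (-70)²:  R² = (4900 + 5385) / 85 = 121
R = √121 = 11  ⇒  r_B = 11 − 5 = 6

rB=6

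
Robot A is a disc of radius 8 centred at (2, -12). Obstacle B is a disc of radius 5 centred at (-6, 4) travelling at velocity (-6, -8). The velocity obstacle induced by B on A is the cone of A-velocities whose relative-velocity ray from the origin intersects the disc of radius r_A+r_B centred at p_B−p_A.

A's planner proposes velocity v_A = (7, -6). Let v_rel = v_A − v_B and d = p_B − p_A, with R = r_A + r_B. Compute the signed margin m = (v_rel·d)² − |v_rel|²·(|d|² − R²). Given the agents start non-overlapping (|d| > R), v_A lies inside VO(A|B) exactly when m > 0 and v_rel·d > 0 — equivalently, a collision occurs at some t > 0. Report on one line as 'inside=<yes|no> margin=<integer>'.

d = (-8, 16),  |d|² = 320;  R = 8+5 = 13,  c = 320−13² = 151
v_rel = (13, 2),  |v_rel|² = 173;  v_rel·d = (13)·(-8) + (2)·(16) = -72
173·t² + 144·t + 151 = 0  ⇒  m = (-72)² − 173·151 = -20939
m = -20939 < 0,  v_rel·d = -72 < 0  ⇒  outside

inside=no margin=-20939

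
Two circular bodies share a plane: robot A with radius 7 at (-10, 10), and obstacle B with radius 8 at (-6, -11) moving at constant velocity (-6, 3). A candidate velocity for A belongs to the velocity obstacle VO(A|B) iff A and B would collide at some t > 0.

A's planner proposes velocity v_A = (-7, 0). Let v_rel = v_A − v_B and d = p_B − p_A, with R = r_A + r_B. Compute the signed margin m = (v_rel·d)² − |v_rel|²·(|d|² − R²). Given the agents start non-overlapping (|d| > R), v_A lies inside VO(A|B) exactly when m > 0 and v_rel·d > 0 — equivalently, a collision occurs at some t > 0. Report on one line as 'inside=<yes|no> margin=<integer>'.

d = (4, -21),  |d|² = 457;  R = 7+8 = 15,  c = 457−15² = 232
v_rel = (-1, -3),  |v_rel|² = 10;  v_rel·d = (-1)·(4) + (-3)·(-21) = 59
10·t² − 118·t + 232 = 0  ⇒  m = 59² − 10·232 = 1161
m = 1161 > 0,  v_rel·d = 59 > 0  ⇒  inside

inside=yes margin=1161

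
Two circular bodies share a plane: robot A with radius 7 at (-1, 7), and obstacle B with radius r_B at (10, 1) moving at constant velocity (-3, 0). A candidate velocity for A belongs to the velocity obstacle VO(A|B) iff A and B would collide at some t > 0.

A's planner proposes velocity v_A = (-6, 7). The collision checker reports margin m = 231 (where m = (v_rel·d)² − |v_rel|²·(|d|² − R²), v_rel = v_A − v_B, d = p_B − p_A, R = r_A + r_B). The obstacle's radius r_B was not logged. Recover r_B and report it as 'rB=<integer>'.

m = 231
d = (11, -6);  v_rel = (-3, 7),  |v_rel|² = 58
v_rel×d = (-3)·(-6) − (7)·(11) = -59
since m = R²·58 − (-59)²:  R² = (3481 + 231) / 58 = 64
R = √64 = 8  ⇒  r_B = 8 − 7 = 1

rB=1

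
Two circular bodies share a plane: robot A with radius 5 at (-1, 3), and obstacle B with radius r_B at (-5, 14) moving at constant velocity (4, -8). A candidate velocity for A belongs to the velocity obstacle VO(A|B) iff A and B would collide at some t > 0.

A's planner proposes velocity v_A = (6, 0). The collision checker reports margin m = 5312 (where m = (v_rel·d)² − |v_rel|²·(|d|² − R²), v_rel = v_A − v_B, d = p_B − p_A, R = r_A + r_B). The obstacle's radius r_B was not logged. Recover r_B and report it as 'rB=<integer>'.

m = 5312
d = (-4, 11);  v_rel = (2, 8),  |v_rel|² = 68
v_rel×d = (2)·(11) − (8)·(-4) = 54
since m = R²·68 − 54²:  R² = (2916 + 5312) / 68 = 121
R = √121 = 11  ⇒  r_B = 11 − 5 = 6

rB=6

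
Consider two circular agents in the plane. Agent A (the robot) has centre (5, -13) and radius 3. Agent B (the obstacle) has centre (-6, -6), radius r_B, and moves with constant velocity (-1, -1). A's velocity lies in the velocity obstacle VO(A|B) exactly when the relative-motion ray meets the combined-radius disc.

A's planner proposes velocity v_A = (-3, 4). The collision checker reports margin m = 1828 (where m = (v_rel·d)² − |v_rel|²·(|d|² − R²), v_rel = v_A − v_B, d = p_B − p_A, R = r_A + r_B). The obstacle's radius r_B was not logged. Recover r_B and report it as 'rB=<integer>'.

m = 1828
d = (-11, 7);  v_rel = (-2, 5),  |v_rel|² = 29
v_rel×d = (-2)·(7) − (5)·(-11) = 41
since m = R²·29 − 41²:  R² = (1681 + 1828) / 29 = 121
R = √121 = 11  ⇒  r_B = 11 − 3 = 8

rB=8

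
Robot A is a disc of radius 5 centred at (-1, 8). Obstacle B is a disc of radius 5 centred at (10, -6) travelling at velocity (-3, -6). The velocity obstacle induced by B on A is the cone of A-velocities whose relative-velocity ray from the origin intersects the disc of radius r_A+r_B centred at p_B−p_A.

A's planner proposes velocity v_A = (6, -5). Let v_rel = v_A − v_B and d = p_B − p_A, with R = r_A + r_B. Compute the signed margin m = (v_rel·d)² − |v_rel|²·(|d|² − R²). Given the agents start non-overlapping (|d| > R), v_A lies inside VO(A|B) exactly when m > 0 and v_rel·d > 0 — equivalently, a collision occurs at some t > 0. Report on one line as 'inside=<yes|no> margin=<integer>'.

d = (11, -14),  |d|² = 317;  R = 5+5 = 10,  c = 317−10² = 217
v_rel = (9, 1),  |v_rel|² = 82;  v_rel·d = (9)·(11) + (1)·(-14) = 85
82·t² − 170·t + 217 = 0  ⇒  m = 85² − 82·217 = -10569
m = -10569 < 0,  v_rel·d = 85 > 0  ⇒  outside

inside=no margin=-10569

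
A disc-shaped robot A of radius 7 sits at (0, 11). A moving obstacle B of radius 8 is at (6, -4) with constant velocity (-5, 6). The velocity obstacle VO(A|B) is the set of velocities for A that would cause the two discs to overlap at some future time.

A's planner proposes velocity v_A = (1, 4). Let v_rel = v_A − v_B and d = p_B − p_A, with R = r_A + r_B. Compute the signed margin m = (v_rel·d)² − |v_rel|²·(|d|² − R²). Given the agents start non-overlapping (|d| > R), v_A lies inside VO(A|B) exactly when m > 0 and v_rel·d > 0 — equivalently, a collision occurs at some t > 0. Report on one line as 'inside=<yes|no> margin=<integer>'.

d = (6, -15),  |d|² = 261;  R = 7+8 = 15,  c = 261−15² = 36
v_rel = (6, -2),  |v_rel|² = 40;  v_rel·d = (6)·(6) + (-2)·(-15) = 66
40·t² − 132·t + 36 = 0  ⇒  m = 66² − 40·36 = 2916
m = 2916 > 0,  v_rel·d = 66 > 0  ⇒  inside

inside=yes margin=2916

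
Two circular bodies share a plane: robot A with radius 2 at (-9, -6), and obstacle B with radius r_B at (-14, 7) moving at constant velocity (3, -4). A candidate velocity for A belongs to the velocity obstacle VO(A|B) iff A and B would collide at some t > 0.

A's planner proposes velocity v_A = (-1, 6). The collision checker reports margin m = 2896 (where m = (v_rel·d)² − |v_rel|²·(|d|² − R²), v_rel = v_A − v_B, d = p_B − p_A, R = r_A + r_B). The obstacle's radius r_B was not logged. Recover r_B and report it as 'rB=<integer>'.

m = 2896
d = (-5, 13);  v_rel = (-4, 10),  |v_rel|² = 116
v_rel×d = (-4)·(13) − (10)·(-5) = -2
since m = R²·116 − (-2)²:  R² = (4 + 2896) / 116 = 25
R = √25 = 5  ⇒  r_B = 5 − 2 = 3

rB=3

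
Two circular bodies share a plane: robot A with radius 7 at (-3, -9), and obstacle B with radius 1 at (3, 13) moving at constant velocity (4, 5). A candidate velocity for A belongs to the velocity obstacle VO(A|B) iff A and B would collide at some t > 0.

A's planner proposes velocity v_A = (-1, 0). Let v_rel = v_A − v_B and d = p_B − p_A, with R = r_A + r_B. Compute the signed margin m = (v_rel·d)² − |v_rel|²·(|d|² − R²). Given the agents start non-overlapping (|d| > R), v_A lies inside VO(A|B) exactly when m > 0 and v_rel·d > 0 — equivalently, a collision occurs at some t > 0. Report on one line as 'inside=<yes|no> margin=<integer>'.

d = (6, 22),  |d|² = 520;  R = 7+1 = 8,  c = 520−8² = 456
v_rel = (-5, -5),  |v_rel|² = 50;  v_rel·d = (-5)·(6) + (-5)·(22) = -140
50·t² + 280·t + 456 = 0  ⇒  m = (-140)² − 50·456 = -3200
m = -3200 < 0,  v_rel·d = -140 < 0  ⇒  outside

inside=no margin=-3200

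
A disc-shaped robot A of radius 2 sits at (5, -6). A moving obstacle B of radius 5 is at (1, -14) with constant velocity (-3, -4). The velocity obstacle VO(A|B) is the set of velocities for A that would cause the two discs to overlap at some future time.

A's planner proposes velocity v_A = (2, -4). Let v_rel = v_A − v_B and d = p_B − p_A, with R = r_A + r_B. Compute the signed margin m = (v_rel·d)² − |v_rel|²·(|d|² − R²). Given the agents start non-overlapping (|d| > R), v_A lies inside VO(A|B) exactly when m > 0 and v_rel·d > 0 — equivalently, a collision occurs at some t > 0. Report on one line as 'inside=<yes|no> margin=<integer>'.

d = (-4, -8),  |d|² = 80;  R = 2+5 = 7,  c = 80−7² = 31
v_rel = (5, 0),  |v_rel|² = 25;  v_rel·d = (5)·(-4) + (0)·(-8) = -20
25·t² + 40·t + 31 = 0  ⇒  m = (-20)² − 25·31 = -375
m = -375 < 0,  v_rel·d = -20 < 0  ⇒  outside

inside=no margin=-375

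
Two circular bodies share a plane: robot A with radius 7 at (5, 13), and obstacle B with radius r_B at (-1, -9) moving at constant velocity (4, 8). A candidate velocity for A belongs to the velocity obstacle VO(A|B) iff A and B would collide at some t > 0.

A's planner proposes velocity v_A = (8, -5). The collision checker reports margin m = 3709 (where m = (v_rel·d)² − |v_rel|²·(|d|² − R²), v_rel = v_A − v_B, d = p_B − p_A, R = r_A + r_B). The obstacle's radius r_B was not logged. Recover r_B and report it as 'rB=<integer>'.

m = 3709
d = (-6, -22);  v_rel = (4, -13),  |v_rel|² = 185
v_rel×d = (4)·(-22) − (-13)·(-6) = -166
since m = R²·185 − (-166)²:  R² = (27556 + 3709) / 185 = 169
R = √169 = 13  ⇒  r_B = 13 − 7 = 6

rB=6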